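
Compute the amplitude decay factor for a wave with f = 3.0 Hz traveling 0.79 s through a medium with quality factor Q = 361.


pi*f*t/Q = pi*3.0*0.79/361 = 0.020625
A/A0 = exp(-0.020625) = 0.979586

0.979586


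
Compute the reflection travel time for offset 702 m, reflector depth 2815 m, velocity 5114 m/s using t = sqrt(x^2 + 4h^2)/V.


x^2 + 4h^2 = 702^2 + 4*2815^2 = 492804 + 31696900 = 32189704
sqrt(32189704) = 5673.5971
t = 5673.5971 / 5114 = 1.1094 s

1.1094


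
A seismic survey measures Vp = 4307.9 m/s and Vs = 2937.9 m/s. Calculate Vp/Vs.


Vp/Vs = 4307.9 / 2937.9
= 1.4663

1.4663


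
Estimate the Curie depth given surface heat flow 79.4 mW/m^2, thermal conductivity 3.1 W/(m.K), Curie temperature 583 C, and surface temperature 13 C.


T_Curie - T_surf = 583 - 13 = 570 C
Convert q to W/m^2: 79.4 mW/m^2 = 0.0794 W/m^2
d = 570 * 3.1 / 0.0794 = 22254.41 m

22254.41


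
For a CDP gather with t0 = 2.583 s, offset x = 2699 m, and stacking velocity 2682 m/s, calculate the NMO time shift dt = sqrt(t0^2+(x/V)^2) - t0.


x/Vnmo = 2699/2682 = 1.006339
(x/Vnmo)^2 = 1.012717
t0^2 = 6.671889
sqrt(6.671889 + 1.012717) = 2.772112
dt = 2.772112 - 2.583 = 0.189112

0.189112


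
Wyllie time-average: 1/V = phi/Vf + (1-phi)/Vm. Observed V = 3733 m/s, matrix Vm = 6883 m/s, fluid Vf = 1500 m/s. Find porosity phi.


1/V - 1/Vm = 1/3733 - 1/6883 = 0.0001226
1/Vf - 1/Vm = 1/1500 - 1/6883 = 0.00052138
phi = 0.0001226 / 0.00052138 = 0.2351

0.2351


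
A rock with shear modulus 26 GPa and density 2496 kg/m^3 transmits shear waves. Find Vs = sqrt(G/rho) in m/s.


Convert G to Pa: G = 26e9 Pa
Compute G/rho = 26e9 / 2496 = 10416666.6667
Vs = sqrt(10416666.6667) = 3227.49 m/s

3227.49


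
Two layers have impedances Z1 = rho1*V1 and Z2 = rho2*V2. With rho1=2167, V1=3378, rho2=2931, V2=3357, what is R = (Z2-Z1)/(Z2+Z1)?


Z1 = 2167 * 3378 = 7320126
Z2 = 2931 * 3357 = 9839367
R = (9839367 - 7320126) / (9839367 + 7320126) = 2519241 / 17159493 = 0.1468

0.1468


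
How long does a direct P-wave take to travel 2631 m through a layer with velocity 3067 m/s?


t = x / V
= 2631 / 3067
= 0.8578 s

0.8578


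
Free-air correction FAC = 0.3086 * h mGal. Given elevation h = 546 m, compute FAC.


FAC = 0.3086 * h
= 0.3086 * 546
= 168.4956 mGal

168.4956


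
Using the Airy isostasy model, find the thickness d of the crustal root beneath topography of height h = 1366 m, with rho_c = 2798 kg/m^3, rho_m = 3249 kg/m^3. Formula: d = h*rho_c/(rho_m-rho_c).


rho_m - rho_c = 3249 - 2798 = 451
d = 1366 * 2798 / 451
= 3822068 / 451
= 8474.65 m

8474.65


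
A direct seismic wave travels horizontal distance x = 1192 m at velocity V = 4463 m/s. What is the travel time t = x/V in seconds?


t = x / V
= 1192 / 4463
= 0.2671 s

0.2671


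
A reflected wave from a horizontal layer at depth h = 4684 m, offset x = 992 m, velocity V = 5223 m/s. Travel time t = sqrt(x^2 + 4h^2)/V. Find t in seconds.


x^2 + 4h^2 = 992^2 + 4*4684^2 = 984064 + 87759424 = 88743488
sqrt(88743488) = 9420.3762
t = 9420.3762 / 5223 = 1.8036 s

1.8036


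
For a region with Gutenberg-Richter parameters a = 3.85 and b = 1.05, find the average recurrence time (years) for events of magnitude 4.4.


log10(N) = 3.85 - 1.05*4.4 = -0.77
N = 10^-0.77 = 0.169824
T = 1/N = 1/0.169824 = 5.8884 years

5.8884


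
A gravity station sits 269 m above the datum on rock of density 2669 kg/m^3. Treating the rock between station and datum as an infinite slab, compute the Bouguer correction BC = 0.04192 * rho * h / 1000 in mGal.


BC = 0.04192 * rho * h / 1000
= 0.04192 * 2669 * 269 / 1000
= 30.0969 mGal

30.0969


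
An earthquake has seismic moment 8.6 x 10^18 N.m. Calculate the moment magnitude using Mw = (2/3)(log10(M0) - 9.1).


log10(M0) = log10(8.6 x 10^18) = 18.9345
Mw = 2/3 * (18.9345 - 9.1)
= 2/3 * 9.8345
= 6.56

6.56


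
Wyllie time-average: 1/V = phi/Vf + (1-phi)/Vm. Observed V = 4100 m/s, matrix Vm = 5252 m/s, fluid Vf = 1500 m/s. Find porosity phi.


1/V - 1/Vm = 1/4100 - 1/5252 = 5.35e-05
1/Vf - 1/Vm = 1/1500 - 1/5252 = 0.00047626
phi = 5.35e-05 / 0.00047626 = 0.1123

0.1123


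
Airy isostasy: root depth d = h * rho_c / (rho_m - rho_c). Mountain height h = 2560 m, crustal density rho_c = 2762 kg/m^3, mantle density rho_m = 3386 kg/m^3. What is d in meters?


rho_m - rho_c = 3386 - 2762 = 624
d = 2560 * 2762 / 624
= 7070720 / 624
= 11331.28 m

11331.28


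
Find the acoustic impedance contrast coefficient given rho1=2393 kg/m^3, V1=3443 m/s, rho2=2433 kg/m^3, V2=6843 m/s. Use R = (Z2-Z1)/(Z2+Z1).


Z1 = 2393 * 3443 = 8239099
Z2 = 2433 * 6843 = 16649019
R = (16649019 - 8239099) / (16649019 + 8239099) = 8409920 / 24888118 = 0.3379

0.3379


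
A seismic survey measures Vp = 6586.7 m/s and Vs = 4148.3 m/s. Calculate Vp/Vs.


Vp/Vs = 6586.7 / 4148.3
= 1.5878

1.5878


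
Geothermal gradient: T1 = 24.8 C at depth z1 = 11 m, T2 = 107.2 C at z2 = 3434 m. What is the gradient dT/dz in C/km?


dT = 107.2 - 24.8 = 82.4 C
dz = 3434 - 11 = 3423 m
gradient = dT/dz * 1000 = 82.4/3423 * 1000 = 24.0725 C/km

24.0725


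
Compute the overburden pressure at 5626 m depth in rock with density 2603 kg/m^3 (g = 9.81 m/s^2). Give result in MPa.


P = rho * g * z / 1e6
= 2603 * 9.81 * 5626 / 1e6
= 143662329.18 / 1e6
= 143.6623 MPa

143.6623


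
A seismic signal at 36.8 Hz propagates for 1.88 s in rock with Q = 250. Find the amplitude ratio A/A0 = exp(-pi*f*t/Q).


pi*f*t/Q = pi*36.8*1.88/250 = 0.869392
A/A0 = exp(-0.869392) = 0.419206

0.419206


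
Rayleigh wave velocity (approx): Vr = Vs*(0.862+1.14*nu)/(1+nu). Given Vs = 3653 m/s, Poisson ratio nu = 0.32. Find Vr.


Numerator factor = 0.862 + 1.14*0.32 = 1.2268
Denominator = 1 + 0.32 = 1.32
Vr = 3653 * 1.2268 / 1.32 = 3395.08 m/s

3395.08


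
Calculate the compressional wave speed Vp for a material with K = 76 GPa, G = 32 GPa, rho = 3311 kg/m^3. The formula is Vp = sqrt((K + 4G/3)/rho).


First compute the effective modulus:
K + 4G/3 = 76e9 + 4*32e9/3 = 118666666666.67 Pa
Then divide by density:
118666666666.67 / 3311 = 35840128.8634 Pa/(kg/m^3)
Take the square root:
Vp = sqrt(35840128.8634) = 5986.66 m/s

5986.66


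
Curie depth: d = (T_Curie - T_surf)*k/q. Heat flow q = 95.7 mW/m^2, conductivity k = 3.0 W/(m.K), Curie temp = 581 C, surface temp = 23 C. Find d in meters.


T_Curie - T_surf = 581 - 23 = 558 C
Convert q to W/m^2: 95.7 mW/m^2 = 0.0957 W/m^2
d = 558 * 3.0 / 0.0957 = 17492.16 m

17492.16


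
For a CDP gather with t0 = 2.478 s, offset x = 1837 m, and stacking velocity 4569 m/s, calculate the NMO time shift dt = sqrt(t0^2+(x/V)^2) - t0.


x/Vnmo = 1837/4569 = 0.402057
(x/Vnmo)^2 = 0.16165
t0^2 = 6.140484
sqrt(6.140484 + 0.16165) = 2.510405
dt = 2.510405 - 2.478 = 0.032405

0.032405


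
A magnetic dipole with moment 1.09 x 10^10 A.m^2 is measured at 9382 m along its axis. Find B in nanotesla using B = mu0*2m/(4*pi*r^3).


m = 1.09 x 10^10 = 10900000000 A.m^2
2m = 21800000000 A.m^2
r^3 = 9382^3 = 825821690968
B = (4pi*10^-7) * 21800000000 / (4*pi * 825821690968) * 1e9
= 27394.687939 / 10377581430080.68 * 1e9
= 2.6398 nT

2.6398


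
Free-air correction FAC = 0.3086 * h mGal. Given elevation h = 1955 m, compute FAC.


FAC = 0.3086 * h
= 0.3086 * 1955
= 603.313 mGal

603.313


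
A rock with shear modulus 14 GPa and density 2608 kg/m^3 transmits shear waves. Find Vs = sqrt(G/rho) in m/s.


Convert G to Pa: G = 14e9 Pa
Compute G/rho = 14e9 / 2608 = 5368098.1595
Vs = sqrt(5368098.1595) = 2316.92 m/s

2316.92


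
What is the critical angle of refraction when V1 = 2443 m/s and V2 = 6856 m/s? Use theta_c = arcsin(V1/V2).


V1/V2 = 2443/6856 = 0.35633
theta_c = arcsin(0.35633) = 20.875 degrees

20.875


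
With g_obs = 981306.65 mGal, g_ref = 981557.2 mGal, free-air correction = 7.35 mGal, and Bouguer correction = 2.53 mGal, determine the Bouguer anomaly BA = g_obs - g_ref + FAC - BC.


BA = g_obs - g_ref + FAC - BC
= 981306.65 - 981557.2 + 7.35 - 2.53
= -245.73 mGal

-245.73


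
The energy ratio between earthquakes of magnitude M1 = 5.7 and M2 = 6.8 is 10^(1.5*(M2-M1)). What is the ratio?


M2 - M1 = 6.8 - 5.7 = 1.1
1.5 * 1.1 = 1.65
ratio = 10^1.65 = 44.67

44.67


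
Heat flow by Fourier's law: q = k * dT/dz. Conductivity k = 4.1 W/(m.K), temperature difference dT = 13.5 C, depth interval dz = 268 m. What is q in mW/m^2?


q = k * dT / dz * 1000
= 4.1 * 13.5 / 268 * 1000
= 0.20653 * 1000
= 206.5299 mW/m^2

206.5299


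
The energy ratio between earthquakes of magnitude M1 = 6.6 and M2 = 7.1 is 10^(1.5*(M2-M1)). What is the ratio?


M2 - M1 = 7.1 - 6.6 = 0.5
1.5 * 0.5 = 0.75
ratio = 10^0.75 = 5.62

5.62


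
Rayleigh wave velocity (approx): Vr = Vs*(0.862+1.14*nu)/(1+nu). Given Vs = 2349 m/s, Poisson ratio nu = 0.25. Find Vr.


Numerator factor = 0.862 + 1.14*0.25 = 1.147
Denominator = 1 + 0.25 = 1.25
Vr = 2349 * 1.147 / 1.25 = 2155.44 m/s

2155.44


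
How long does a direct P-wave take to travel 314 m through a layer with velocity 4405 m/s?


t = x / V
= 314 / 4405
= 0.0713 s

0.0713


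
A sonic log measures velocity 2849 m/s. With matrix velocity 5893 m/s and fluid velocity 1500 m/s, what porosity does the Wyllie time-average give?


1/V - 1/Vm = 1/2849 - 1/5893 = 0.00018131
1/Vf - 1/Vm = 1/1500 - 1/5893 = 0.00049697
phi = 0.00018131 / 0.00049697 = 0.3648

0.3648


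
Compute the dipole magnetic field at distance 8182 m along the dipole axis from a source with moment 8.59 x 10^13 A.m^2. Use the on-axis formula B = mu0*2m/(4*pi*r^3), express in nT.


m = 8.59 x 10^13 = 85900000000000 A.m^2
2m = 171800000000000 A.m^2
r^3 = 8182^3 = 547745004568
B = (4pi*10^-7) * 171800000000000 / (4*pi * 547745004568) * 1e9
= 215890247.154691 / 6883166729565.35 * 1e9
= 31364.9597 nT

31364.9597


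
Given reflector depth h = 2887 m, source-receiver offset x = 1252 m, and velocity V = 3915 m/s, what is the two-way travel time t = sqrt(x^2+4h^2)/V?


x^2 + 4h^2 = 1252^2 + 4*2887^2 = 1567504 + 33339076 = 34906580
sqrt(34906580) = 5908.1791
t = 5908.1791 / 3915 = 1.5091 s

1.5091


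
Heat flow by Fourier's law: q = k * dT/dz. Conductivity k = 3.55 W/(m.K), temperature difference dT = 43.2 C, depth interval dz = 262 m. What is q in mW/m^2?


q = k * dT / dz * 1000
= 3.55 * 43.2 / 262 * 1000
= 0.585344 * 1000
= 585.3435 mW/m^2

585.3435


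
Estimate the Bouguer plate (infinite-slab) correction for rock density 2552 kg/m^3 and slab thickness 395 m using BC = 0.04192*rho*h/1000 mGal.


BC = 0.04192 * rho * h / 1000
= 0.04192 * 2552 * 395 / 1000
= 42.257 mGal

42.257


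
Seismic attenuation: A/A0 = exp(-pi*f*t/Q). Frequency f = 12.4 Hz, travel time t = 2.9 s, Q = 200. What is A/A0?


pi*f*t/Q = pi*12.4*2.9/200 = 0.564858
A/A0 = exp(-0.564858) = 0.568441

0.568441


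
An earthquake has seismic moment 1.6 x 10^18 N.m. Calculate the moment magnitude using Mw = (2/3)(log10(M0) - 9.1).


log10(M0) = log10(1.6 x 10^18) = 18.2041
Mw = 2/3 * (18.2041 - 9.1)
= 2/3 * 9.1041
= 6.07

6.07


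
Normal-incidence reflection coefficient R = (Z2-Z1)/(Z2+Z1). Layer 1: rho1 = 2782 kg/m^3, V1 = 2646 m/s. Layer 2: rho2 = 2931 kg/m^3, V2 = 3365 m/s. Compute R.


Z1 = 2782 * 2646 = 7361172
Z2 = 2931 * 3365 = 9862815
R = (9862815 - 7361172) / (9862815 + 7361172) = 2501643 / 17223987 = 0.1452

0.1452


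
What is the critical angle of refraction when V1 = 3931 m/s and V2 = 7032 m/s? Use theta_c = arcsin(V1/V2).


V1/V2 = 3931/7032 = 0.559016
theta_c = arcsin(0.559016) = 33.9878 degrees

33.9878


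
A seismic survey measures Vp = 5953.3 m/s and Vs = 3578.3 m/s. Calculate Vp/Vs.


Vp/Vs = 5953.3 / 3578.3
= 1.6637

1.6637


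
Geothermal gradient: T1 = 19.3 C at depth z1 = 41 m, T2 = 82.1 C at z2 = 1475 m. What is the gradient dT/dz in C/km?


dT = 82.1 - 19.3 = 62.8 C
dz = 1475 - 41 = 1434 m
gradient = dT/dz * 1000 = 62.8/1434 * 1000 = 43.7936 C/km

43.7936


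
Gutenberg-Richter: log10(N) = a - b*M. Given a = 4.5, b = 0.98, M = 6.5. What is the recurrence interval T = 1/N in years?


log10(N) = 4.5 - 0.98*6.5 = -1.87
N = 10^-1.87 = 0.01349
T = 1/N = 1/0.01349 = 74.131 years

74.131


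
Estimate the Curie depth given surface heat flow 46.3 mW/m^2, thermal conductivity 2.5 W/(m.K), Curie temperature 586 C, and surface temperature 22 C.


T_Curie - T_surf = 586 - 22 = 564 C
Convert q to W/m^2: 46.3 mW/m^2 = 0.0463 W/m^2
d = 564 * 2.5 / 0.0463 = 30453.56 m

30453.56


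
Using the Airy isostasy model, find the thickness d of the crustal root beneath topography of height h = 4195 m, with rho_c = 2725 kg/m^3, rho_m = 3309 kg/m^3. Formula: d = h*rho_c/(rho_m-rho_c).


rho_m - rho_c = 3309 - 2725 = 584
d = 4195 * 2725 / 584
= 11431375 / 584
= 19574.27 m

19574.27


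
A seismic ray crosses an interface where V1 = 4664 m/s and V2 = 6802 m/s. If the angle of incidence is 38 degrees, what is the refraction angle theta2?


sin(theta1) = sin(38 deg) = 0.615661
sin(theta2) = V2/V1 * sin(theta1) = 6802/4664 * 0.615661 = 0.897884
theta2 = arcsin(0.897884) = 63.8813 degrees

63.8813


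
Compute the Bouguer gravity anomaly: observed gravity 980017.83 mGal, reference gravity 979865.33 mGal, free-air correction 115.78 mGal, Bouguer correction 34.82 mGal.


BA = g_obs - g_ref + FAC - BC
= 980017.83 - 979865.33 + 115.78 - 34.82
= 233.46 mGal

233.46


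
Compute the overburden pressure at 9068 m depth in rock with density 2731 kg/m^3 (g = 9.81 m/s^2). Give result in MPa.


P = rho * g * z / 1e6
= 2731 * 9.81 * 9068 / 1e6
= 242941785.48 / 1e6
= 242.9418 MPa

242.9418


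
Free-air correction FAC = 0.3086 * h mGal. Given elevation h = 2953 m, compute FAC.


FAC = 0.3086 * h
= 0.3086 * 2953
= 911.2958 mGal

911.2958


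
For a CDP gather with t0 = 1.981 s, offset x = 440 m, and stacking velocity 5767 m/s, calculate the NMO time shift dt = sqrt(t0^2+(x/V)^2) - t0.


x/Vnmo = 440/5767 = 0.076296
(x/Vnmo)^2 = 0.005821
t0^2 = 3.924361
sqrt(3.924361 + 0.005821) = 1.982469
dt = 1.982469 - 1.981 = 0.001469

0.001469


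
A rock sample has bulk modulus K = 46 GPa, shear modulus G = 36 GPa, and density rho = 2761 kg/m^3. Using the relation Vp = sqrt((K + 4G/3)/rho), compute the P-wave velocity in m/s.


First compute the effective modulus:
K + 4G/3 = 46e9 + 4*36e9/3 = 94000000000.0 Pa
Then divide by density:
94000000000.0 / 2761 = 34045635.6393 Pa/(kg/m^3)
Take the square root:
Vp = sqrt(34045635.6393) = 5834.86 m/s

5834.86


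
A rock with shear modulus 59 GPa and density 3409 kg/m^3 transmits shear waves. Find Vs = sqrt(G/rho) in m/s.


Convert G to Pa: G = 59e9 Pa
Compute G/rho = 59e9 / 3409 = 17307128.1901
Vs = sqrt(17307128.1901) = 4160.18 m/s

4160.18


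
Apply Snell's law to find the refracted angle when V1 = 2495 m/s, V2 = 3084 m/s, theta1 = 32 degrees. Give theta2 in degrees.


sin(theta1) = sin(32 deg) = 0.529919
sin(theta2) = V2/V1 * sin(theta1) = 3084/2495 * 0.529919 = 0.655018
theta2 = arcsin(0.655018) = 40.921 degrees

40.921


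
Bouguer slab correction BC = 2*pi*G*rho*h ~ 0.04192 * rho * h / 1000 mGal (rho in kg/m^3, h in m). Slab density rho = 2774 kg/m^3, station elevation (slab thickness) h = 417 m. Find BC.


BC = 0.04192 * rho * h / 1000
= 0.04192 * 2774 * 417 / 1000
= 48.4913 mGal

48.4913


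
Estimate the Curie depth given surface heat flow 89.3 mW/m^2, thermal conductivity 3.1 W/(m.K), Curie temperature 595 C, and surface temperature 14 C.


T_Curie - T_surf = 595 - 14 = 581 C
Convert q to W/m^2: 89.3 mW/m^2 = 0.0893 W/m^2
d = 581 * 3.1 / 0.0893 = 20169.09 m

20169.09


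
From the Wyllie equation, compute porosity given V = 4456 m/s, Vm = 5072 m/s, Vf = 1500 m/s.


1/V - 1/Vm = 1/4456 - 1/5072 = 2.726e-05
1/Vf - 1/Vm = 1/1500 - 1/5072 = 0.00046951
phi = 2.726e-05 / 0.00046951 = 0.0581

0.0581


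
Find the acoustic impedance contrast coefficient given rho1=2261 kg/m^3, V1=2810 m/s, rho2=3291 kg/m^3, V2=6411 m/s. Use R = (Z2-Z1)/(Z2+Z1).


Z1 = 2261 * 2810 = 6353410
Z2 = 3291 * 6411 = 21098601
R = (21098601 - 6353410) / (21098601 + 6353410) = 14745191 / 27452011 = 0.5371

0.5371


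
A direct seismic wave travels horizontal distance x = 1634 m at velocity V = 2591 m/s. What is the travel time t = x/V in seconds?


t = x / V
= 1634 / 2591
= 0.6306 s

0.6306


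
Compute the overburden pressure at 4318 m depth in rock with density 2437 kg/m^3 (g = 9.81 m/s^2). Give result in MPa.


P = rho * g * z / 1e6
= 2437 * 9.81 * 4318 / 1e6
= 103230296.46 / 1e6
= 103.2303 MPa

103.2303


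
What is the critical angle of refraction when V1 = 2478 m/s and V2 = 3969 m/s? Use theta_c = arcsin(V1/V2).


V1/V2 = 2478/3969 = 0.624339
theta_c = arcsin(0.624339) = 38.6337 degrees

38.6337


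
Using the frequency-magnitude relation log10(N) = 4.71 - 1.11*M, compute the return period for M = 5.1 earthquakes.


log10(N) = 4.71 - 1.11*5.1 = -0.951
N = 10^-0.951 = 0.111944
T = 1/N = 1/0.111944 = 8.9331 years

8.9331


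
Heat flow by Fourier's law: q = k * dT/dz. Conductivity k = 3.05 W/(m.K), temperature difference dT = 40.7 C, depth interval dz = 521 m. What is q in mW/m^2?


q = k * dT / dz * 1000
= 3.05 * 40.7 / 521 * 1000
= 0.238263 * 1000
= 238.263 mW/m^2

238.263


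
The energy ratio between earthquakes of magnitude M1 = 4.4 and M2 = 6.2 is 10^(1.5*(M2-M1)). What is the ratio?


M2 - M1 = 6.2 - 4.4 = 1.8
1.5 * 1.8 = 2.7
ratio = 10^2.7 = 501.19

501.19


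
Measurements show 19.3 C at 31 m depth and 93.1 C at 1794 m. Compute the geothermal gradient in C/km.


dT = 93.1 - 19.3 = 73.8 C
dz = 1794 - 31 = 1763 m
gradient = dT/dz * 1000 = 73.8/1763 * 1000 = 41.8605 C/km

41.8605


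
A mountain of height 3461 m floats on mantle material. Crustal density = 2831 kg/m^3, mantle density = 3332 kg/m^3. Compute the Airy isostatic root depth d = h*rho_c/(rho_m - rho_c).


rho_m - rho_c = 3332 - 2831 = 501
d = 3461 * 2831 / 501
= 9798091 / 501
= 19557.07 m

19557.07


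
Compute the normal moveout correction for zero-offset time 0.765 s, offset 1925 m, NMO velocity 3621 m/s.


x/Vnmo = 1925/3621 = 0.531621
(x/Vnmo)^2 = 0.282621
t0^2 = 0.585225
sqrt(0.585225 + 0.282621) = 0.931583
dt = 0.931583 - 0.765 = 0.166583

0.166583


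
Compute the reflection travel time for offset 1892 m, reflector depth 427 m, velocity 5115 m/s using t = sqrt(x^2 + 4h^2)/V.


x^2 + 4h^2 = 1892^2 + 4*427^2 = 3579664 + 729316 = 4308980
sqrt(4308980) = 2075.8083
t = 2075.8083 / 5115 = 0.4058 s

0.4058


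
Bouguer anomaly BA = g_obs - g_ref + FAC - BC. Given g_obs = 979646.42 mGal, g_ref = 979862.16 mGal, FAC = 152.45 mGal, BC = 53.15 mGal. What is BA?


BA = g_obs - g_ref + FAC - BC
= 979646.42 - 979862.16 + 152.45 - 53.15
= -116.44 mGal

-116.44


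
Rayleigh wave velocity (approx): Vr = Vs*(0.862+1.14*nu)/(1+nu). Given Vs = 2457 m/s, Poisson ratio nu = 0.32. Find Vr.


Numerator factor = 0.862 + 1.14*0.32 = 1.2268
Denominator = 1 + 0.32 = 1.32
Vr = 2457 * 1.2268 / 1.32 = 2283.52 m/s

2283.52


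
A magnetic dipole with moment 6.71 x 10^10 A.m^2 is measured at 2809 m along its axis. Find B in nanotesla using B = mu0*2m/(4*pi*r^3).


m = 6.71 x 10^10 = 67100000000 A.m^2
2m = 134200000000 A.m^2
r^3 = 2809^3 = 22164361129
B = (4pi*10^-7) * 134200000000 / (4*pi * 22164361129) * 1e9
= 168640.693645 / 278525576377.51 * 1e9
= 605.4765 nT

605.4765


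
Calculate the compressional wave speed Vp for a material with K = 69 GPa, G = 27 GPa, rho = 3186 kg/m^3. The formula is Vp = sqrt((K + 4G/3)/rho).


First compute the effective modulus:
K + 4G/3 = 69e9 + 4*27e9/3 = 105000000000.0 Pa
Then divide by density:
105000000000.0 / 3186 = 32956685.4991 Pa/(kg/m^3)
Take the square root:
Vp = sqrt(32956685.4991) = 5740.79 m/s

5740.79


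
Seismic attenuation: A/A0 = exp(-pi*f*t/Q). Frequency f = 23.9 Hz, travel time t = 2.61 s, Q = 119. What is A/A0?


pi*f*t/Q = pi*23.9*2.61/119 = 1.646802
A/A0 = exp(-1.646802) = 0.192665

0.192665


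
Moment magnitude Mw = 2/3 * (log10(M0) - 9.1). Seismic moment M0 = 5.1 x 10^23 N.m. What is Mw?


log10(M0) = log10(5.1 x 10^23) = 23.7076
Mw = 2/3 * (23.7076 - 9.1)
= 2/3 * 14.6076
= 9.74

9.74


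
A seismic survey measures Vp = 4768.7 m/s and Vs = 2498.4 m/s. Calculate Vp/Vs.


Vp/Vs = 4768.7 / 2498.4
= 1.9087

1.9087


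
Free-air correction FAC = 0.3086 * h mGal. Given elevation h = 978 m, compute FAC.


FAC = 0.3086 * h
= 0.3086 * 978
= 301.8108 mGal

301.8108


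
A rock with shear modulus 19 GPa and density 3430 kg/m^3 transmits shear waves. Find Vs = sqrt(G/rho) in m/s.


Convert G to Pa: G = 19e9 Pa
Compute G/rho = 19e9 / 3430 = 5539358.6006
Vs = sqrt(5539358.6006) = 2353.58 m/s

2353.58


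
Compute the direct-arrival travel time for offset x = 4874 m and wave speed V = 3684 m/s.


t = x / V
= 4874 / 3684
= 1.323 s

1.323


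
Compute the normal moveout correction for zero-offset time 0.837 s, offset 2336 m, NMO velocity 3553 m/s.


x/Vnmo = 2336/3553 = 0.657473
(x/Vnmo)^2 = 0.43227
t0^2 = 0.700569
sqrt(0.700569 + 0.43227) = 1.064349
dt = 1.064349 - 0.837 = 0.227349

0.227349


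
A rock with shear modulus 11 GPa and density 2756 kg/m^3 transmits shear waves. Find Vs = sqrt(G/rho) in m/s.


Convert G to Pa: G = 11e9 Pa
Compute G/rho = 11e9 / 2756 = 3991291.7271
Vs = sqrt(3991291.7271) = 1997.82 m/s

1997.82


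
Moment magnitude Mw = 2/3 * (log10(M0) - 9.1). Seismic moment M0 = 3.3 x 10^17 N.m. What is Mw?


log10(M0) = log10(3.3 x 10^17) = 17.5185
Mw = 2/3 * (17.5185 - 9.1)
= 2/3 * 8.4185
= 5.61

5.61


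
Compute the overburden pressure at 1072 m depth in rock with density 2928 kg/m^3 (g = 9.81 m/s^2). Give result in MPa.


P = rho * g * z / 1e6
= 2928 * 9.81 * 1072 / 1e6
= 30791784.96 / 1e6
= 30.7918 MPa

30.7918


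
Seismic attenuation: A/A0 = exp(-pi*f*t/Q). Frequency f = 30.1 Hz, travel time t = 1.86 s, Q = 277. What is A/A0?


pi*f*t/Q = pi*30.1*1.86/277 = 0.634965
A/A0 = exp(-0.634965) = 0.529954

0.529954


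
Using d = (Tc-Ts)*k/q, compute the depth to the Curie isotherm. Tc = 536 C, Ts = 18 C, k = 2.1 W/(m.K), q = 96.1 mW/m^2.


T_Curie - T_surf = 536 - 18 = 518 C
Convert q to W/m^2: 96.1 mW/m^2 = 0.0961 W/m^2
d = 518 * 2.1 / 0.0961 = 11319.46 m

11319.46


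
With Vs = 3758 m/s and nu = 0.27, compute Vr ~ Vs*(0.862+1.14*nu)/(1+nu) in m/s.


Numerator factor = 0.862 + 1.14*0.27 = 1.1698
Denominator = 1 + 0.27 = 1.27
Vr = 3758 * 1.1698 / 1.27 = 3461.5 m/s

3461.5


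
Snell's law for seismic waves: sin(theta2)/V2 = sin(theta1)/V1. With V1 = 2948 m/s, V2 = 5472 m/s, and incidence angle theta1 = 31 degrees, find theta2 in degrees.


sin(theta1) = sin(31 deg) = 0.515038
sin(theta2) = V2/V1 * sin(theta1) = 5472/2948 * 0.515038 = 0.956
theta2 = arcsin(0.956) = 72.9404 degrees

72.9404


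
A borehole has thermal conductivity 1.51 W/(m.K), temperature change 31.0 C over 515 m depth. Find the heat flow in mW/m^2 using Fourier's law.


q = k * dT / dz * 1000
= 1.51 * 31.0 / 515 * 1000
= 0.090893 * 1000
= 90.8932 mW/m^2

90.8932


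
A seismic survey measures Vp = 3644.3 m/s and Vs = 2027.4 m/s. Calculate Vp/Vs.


Vp/Vs = 3644.3 / 2027.4
= 1.7975

1.7975


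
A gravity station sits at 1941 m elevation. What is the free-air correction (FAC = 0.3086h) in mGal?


FAC = 0.3086 * h
= 0.3086 * 1941
= 598.9926 mGal

598.9926


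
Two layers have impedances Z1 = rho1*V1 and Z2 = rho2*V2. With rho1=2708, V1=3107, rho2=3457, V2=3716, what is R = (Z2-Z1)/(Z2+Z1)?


Z1 = 2708 * 3107 = 8413756
Z2 = 3457 * 3716 = 12846212
R = (12846212 - 8413756) / (12846212 + 8413756) = 4432456 / 21259968 = 0.2085

0.2085


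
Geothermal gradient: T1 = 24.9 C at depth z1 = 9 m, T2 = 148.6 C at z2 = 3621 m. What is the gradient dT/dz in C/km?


dT = 148.6 - 24.9 = 123.7 C
dz = 3621 - 9 = 3612 m
gradient = dT/dz * 1000 = 123.7/3612 * 1000 = 34.247 C/km

34.247


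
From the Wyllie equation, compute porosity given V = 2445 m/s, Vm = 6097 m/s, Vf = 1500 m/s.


1/V - 1/Vm = 1/2445 - 1/6097 = 0.00024498
1/Vf - 1/Vm = 1/1500 - 1/6097 = 0.00050265
phi = 0.00024498 / 0.00050265 = 0.4874

0.4874


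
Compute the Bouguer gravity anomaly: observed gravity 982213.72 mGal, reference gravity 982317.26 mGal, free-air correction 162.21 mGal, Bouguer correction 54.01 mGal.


BA = g_obs - g_ref + FAC - BC
= 982213.72 - 982317.26 + 162.21 - 54.01
= 4.66 mGal

4.66


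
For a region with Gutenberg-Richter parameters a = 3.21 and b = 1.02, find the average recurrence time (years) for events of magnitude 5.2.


log10(N) = 3.21 - 1.02*5.2 = -2.094
N = 10^-2.094 = 0.008054
T = 1/N = 1/0.008054 = 124.1652 years

124.1652


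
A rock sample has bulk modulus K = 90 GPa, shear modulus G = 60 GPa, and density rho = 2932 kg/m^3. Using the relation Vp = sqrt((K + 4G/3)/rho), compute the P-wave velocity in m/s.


First compute the effective modulus:
K + 4G/3 = 90e9 + 4*60e9/3 = 170000000000.0 Pa
Then divide by density:
170000000000.0 / 2932 = 57980900.4093 Pa/(kg/m^3)
Take the square root:
Vp = sqrt(57980900.4093) = 7614.52 m/s

7614.52


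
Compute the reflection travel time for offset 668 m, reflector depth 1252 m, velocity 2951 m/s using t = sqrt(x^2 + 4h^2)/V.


x^2 + 4h^2 = 668^2 + 4*1252^2 = 446224 + 6270016 = 6716240
sqrt(6716240) = 2591.571
t = 2591.571 / 2951 = 0.8782 s

0.8782


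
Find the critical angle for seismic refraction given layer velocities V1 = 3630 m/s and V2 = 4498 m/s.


V1/V2 = 3630/4498 = 0.807025
theta_c = arcsin(0.807025) = 53.8063 degrees

53.8063


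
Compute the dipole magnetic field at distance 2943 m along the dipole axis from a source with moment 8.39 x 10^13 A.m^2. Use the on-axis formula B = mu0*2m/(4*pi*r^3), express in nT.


m = 8.39 x 10^13 = 83900000000000 A.m^2
2m = 167800000000000 A.m^2
r^3 = 2943^3 = 25490055807
B = (4pi*10^-7) * 167800000000000 / (4*pi * 25490055807) * 1e9
= 210863698.908947 / 320317488251.46 * 1e9
= 658295.9303 nT

658295.9303


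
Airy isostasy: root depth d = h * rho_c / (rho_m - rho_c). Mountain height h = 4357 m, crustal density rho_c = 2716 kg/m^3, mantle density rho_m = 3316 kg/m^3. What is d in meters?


rho_m - rho_c = 3316 - 2716 = 600
d = 4357 * 2716 / 600
= 11833612 / 600
= 19722.69 m

19722.69


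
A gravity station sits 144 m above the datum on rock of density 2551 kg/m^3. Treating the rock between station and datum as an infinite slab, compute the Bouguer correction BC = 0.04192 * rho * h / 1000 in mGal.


BC = 0.04192 * rho * h / 1000
= 0.04192 * 2551 * 144 / 1000
= 15.3991 mGal

15.3991


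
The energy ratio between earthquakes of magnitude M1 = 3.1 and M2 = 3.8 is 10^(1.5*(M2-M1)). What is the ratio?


M2 - M1 = 3.8 - 3.1 = 0.7
1.5 * 0.7 = 1.05
ratio = 10^1.05 = 11.22

11.22


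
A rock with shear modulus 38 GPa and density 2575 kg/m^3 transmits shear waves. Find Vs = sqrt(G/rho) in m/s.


Convert G to Pa: G = 38e9 Pa
Compute G/rho = 38e9 / 2575 = 14757281.5534
Vs = sqrt(14757281.5534) = 3841.52 m/s

3841.52


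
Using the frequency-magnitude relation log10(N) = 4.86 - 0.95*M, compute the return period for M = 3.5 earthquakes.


log10(N) = 4.86 - 0.95*3.5 = 1.535
N = 10^1.535 = 34.276779
T = 1/N = 1/34.276779 = 0.0292 years

0.0292


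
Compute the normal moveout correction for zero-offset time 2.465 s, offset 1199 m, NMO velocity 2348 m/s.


x/Vnmo = 1199/2348 = 0.510647
(x/Vnmo)^2 = 0.260761
t0^2 = 6.076225
sqrt(6.076225 + 0.260761) = 2.517337
dt = 2.517337 - 2.465 = 0.052337

0.052337


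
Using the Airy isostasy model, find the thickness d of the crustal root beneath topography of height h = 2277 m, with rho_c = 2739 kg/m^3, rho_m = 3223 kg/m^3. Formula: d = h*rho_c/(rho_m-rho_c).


rho_m - rho_c = 3223 - 2739 = 484
d = 2277 * 2739 / 484
= 6236703 / 484
= 12885.75 m

12885.75


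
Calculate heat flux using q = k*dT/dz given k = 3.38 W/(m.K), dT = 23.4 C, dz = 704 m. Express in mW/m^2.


q = k * dT / dz * 1000
= 3.38 * 23.4 / 704 * 1000
= 0.112347 * 1000
= 112.3466 mW/m^2

112.3466


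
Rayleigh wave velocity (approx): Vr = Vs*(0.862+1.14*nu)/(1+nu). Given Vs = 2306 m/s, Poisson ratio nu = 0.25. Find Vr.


Numerator factor = 0.862 + 1.14*0.25 = 1.147
Denominator = 1 + 0.25 = 1.25
Vr = 2306 * 1.147 / 1.25 = 2115.99 m/s

2115.99


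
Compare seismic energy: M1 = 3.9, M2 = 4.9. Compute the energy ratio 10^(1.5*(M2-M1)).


M2 - M1 = 4.9 - 3.9 = 1.0
1.5 * 1.0 = 1.5
ratio = 10^1.5 = 31.62

31.62


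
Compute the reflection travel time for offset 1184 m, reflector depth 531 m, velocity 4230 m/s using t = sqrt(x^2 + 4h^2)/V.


x^2 + 4h^2 = 1184^2 + 4*531^2 = 1401856 + 1127844 = 2529700
sqrt(2529700) = 1590.5031
t = 1590.5031 / 4230 = 0.376 s

0.376


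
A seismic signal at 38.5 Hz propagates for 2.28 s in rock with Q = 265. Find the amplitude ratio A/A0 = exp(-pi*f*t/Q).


pi*f*t/Q = pi*38.5*2.28/265 = 1.040638
A/A0 = exp(-1.040638) = 0.353229

0.353229


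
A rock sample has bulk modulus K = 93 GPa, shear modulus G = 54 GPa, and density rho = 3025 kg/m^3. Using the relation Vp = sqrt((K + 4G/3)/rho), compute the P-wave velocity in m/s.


First compute the effective modulus:
K + 4G/3 = 93e9 + 4*54e9/3 = 165000000000.0 Pa
Then divide by density:
165000000000.0 / 3025 = 54545454.5455 Pa/(kg/m^3)
Take the square root:
Vp = sqrt(54545454.5455) = 7385.49 m/s

7385.49


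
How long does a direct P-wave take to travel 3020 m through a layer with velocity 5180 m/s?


t = x / V
= 3020 / 5180
= 0.583 s

0.583


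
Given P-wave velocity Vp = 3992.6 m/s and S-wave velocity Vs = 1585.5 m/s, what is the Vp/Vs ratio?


Vp/Vs = 3992.6 / 1585.5
= 2.5182

2.5182


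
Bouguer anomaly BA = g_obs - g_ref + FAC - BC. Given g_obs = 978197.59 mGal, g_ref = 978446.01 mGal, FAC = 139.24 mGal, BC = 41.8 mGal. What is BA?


BA = g_obs - g_ref + FAC - BC
= 978197.59 - 978446.01 + 139.24 - 41.8
= -150.98 mGal

-150.98


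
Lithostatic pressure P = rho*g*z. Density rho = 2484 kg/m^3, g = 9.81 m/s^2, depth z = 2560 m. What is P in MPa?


P = rho * g * z / 1e6
= 2484 * 9.81 * 2560 / 1e6
= 62382182.4 / 1e6
= 62.3822 MPa

62.3822


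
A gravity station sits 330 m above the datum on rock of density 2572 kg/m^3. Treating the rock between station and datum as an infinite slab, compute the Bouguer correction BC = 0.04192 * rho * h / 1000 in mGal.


BC = 0.04192 * rho * h / 1000
= 0.04192 * 2572 * 330 / 1000
= 35.58 mGal

35.58


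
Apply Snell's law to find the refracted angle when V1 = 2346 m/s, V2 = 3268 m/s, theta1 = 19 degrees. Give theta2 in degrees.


sin(theta1) = sin(19 deg) = 0.325568
sin(theta2) = V2/V1 * sin(theta1) = 3268/2346 * 0.325568 = 0.453519
theta2 = arcsin(0.453519) = 26.9697 degrees

26.9697


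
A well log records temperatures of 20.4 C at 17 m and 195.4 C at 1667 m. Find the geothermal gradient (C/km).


dT = 195.4 - 20.4 = 175.0 C
dz = 1667 - 17 = 1650 m
gradient = dT/dz * 1000 = 175.0/1650 * 1000 = 106.0606 C/km

106.0606


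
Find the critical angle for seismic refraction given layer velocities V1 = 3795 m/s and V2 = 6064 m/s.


V1/V2 = 3795/6064 = 0.625825
theta_c = arcsin(0.625825) = 38.7427 degrees

38.7427


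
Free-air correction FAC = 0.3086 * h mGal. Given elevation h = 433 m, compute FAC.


FAC = 0.3086 * h
= 0.3086 * 433
= 133.6238 mGal

133.6238


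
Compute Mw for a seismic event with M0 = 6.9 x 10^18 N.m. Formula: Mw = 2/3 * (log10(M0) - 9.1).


log10(M0) = log10(6.9 x 10^18) = 18.8388
Mw = 2/3 * (18.8388 - 9.1)
= 2/3 * 9.7388
= 6.49

6.49


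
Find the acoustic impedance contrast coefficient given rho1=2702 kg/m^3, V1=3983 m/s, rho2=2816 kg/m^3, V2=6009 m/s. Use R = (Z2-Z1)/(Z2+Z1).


Z1 = 2702 * 3983 = 10762066
Z2 = 2816 * 6009 = 16921344
R = (16921344 - 10762066) / (16921344 + 10762066) = 6159278 / 27683410 = 0.2225

0.2225


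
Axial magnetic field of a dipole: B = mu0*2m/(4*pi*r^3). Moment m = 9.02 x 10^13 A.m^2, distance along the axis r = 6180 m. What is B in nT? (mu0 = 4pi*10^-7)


m = 9.02 x 10^13 = 90200000000000 A.m^2
2m = 180400000000000 A.m^2
r^3 = 6180^3 = 236029032000
B = (4pi*10^-7) * 180400000000000 / (4*pi * 236029032000) * 1e9
= 226697325.883039 / 2966028291860.44 * 1e9
= 76431.2756 nT

76431.2756


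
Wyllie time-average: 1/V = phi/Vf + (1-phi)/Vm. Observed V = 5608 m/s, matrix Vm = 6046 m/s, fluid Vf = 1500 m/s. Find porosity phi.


1/V - 1/Vm = 1/5608 - 1/6046 = 1.292e-05
1/Vf - 1/Vm = 1/1500 - 1/6046 = 0.00050127
phi = 1.292e-05 / 0.00050127 = 0.0258

0.0258


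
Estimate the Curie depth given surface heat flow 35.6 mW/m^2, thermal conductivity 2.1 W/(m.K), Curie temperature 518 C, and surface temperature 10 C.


T_Curie - T_surf = 518 - 10 = 508 C
Convert q to W/m^2: 35.6 mW/m^2 = 0.0356 W/m^2
d = 508 * 2.1 / 0.0356 = 29966.29 m

29966.29


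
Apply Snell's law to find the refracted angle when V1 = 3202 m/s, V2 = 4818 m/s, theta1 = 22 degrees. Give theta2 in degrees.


sin(theta1) = sin(22 deg) = 0.374607
sin(theta2) = V2/V1 * sin(theta1) = 4818/3202 * 0.374607 = 0.563665
theta2 = arcsin(0.563665) = 34.3096 degrees

34.3096


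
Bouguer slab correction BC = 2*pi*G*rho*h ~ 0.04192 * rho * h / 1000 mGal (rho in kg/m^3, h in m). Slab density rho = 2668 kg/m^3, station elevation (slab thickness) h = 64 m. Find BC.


BC = 0.04192 * rho * h / 1000
= 0.04192 * 2668 * 64 / 1000
= 7.1579 mGal

7.1579


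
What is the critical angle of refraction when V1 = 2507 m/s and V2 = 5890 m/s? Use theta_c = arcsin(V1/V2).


V1/V2 = 2507/5890 = 0.425637
theta_c = arcsin(0.425637) = 25.191 degrees

25.191


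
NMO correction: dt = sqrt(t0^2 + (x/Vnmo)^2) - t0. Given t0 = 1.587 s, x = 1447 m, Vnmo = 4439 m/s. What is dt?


x/Vnmo = 1447/4439 = 0.325974
(x/Vnmo)^2 = 0.106259
t0^2 = 2.518569
sqrt(2.518569 + 0.106259) = 1.620132
dt = 1.620132 - 1.587 = 0.033132

0.033132


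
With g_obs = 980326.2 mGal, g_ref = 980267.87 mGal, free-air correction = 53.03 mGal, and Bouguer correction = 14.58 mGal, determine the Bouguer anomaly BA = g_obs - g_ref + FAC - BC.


BA = g_obs - g_ref + FAC - BC
= 980326.2 - 980267.87 + 53.03 - 14.58
= 96.78 mGal

96.78


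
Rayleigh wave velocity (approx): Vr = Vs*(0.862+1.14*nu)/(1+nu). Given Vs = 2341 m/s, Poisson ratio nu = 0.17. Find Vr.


Numerator factor = 0.862 + 1.14*0.17 = 1.0558
Denominator = 1 + 0.17 = 1.17
Vr = 2341 * 1.0558 / 1.17 = 2112.5 m/s

2112.5


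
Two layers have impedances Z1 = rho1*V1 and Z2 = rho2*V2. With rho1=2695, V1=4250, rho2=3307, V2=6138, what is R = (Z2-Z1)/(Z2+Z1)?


Z1 = 2695 * 4250 = 11453750
Z2 = 3307 * 6138 = 20298366
R = (20298366 - 11453750) / (20298366 + 11453750) = 8844616 / 31752116 = 0.2786

0.2786


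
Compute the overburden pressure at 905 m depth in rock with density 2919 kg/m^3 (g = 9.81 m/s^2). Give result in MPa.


P = rho * g * z / 1e6
= 2919 * 9.81 * 905 / 1e6
= 25915027.95 / 1e6
= 25.915 MPa

25.915


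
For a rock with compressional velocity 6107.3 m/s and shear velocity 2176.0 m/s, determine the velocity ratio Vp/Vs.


Vp/Vs = 6107.3 / 2176.0
= 2.8067

2.8067


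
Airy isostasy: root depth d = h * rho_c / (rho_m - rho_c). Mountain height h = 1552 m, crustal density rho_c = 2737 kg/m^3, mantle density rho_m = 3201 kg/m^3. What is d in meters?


rho_m - rho_c = 3201 - 2737 = 464
d = 1552 * 2737 / 464
= 4247824 / 464
= 9154.79 m

9154.79


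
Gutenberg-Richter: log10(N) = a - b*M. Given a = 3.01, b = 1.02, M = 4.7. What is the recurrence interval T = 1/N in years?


log10(N) = 3.01 - 1.02*4.7 = -1.784
N = 10^-1.784 = 0.016444
T = 1/N = 1/0.016444 = 60.8135 years

60.8135


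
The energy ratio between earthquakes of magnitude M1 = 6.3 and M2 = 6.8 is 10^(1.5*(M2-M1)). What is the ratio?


M2 - M1 = 6.8 - 6.3 = 0.5
1.5 * 0.5 = 0.75
ratio = 10^0.75 = 5.62

5.62


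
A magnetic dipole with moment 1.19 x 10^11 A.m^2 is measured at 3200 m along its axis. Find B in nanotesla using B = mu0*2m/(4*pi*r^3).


m = 1.19 x 10^11 = 119000000000 A.m^2
2m = 238000000000 A.m^2
r^3 = 3200^3 = 32768000000
B = (4pi*10^-7) * 238000000000 / (4*pi * 32768000000) * 1e9
= 299079.620622 / 411774832291.32 * 1e9
= 726.3184 nT

726.3184


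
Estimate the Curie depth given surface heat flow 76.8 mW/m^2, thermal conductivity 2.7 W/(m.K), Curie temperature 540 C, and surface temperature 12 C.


T_Curie - T_surf = 540 - 12 = 528 C
Convert q to W/m^2: 76.8 mW/m^2 = 0.0768 W/m^2
d = 528 * 2.7 / 0.0768 = 18562.5 m

18562.5


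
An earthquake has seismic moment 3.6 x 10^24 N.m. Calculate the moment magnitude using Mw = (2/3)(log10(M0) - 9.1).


log10(M0) = log10(3.6 x 10^24) = 24.5563
Mw = 2/3 * (24.5563 - 9.1)
= 2/3 * 15.4563
= 10.3

10.3


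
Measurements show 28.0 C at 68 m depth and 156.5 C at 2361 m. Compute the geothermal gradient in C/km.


dT = 156.5 - 28.0 = 128.5 C
dz = 2361 - 68 = 2293 m
gradient = dT/dz * 1000 = 128.5/2293 * 1000 = 56.0401 C/km

56.0401


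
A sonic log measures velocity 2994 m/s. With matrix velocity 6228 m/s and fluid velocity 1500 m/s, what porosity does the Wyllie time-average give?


1/V - 1/Vm = 1/2994 - 1/6228 = 0.00017344
1/Vf - 1/Vm = 1/1500 - 1/6228 = 0.0005061
phi = 0.00017344 / 0.0005061 = 0.3427

0.3427


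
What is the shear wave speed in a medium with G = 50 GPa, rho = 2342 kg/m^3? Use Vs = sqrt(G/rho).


Convert G to Pa: G = 50e9 Pa
Compute G/rho = 50e9 / 2342 = 21349274.1247
Vs = sqrt(21349274.1247) = 4620.53 m/s

4620.53


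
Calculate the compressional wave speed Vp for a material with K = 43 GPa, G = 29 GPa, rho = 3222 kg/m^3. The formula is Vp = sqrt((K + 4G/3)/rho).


First compute the effective modulus:
K + 4G/3 = 43e9 + 4*29e9/3 = 81666666666.67 Pa
Then divide by density:
81666666666.67 / 3222 = 25346575.6259 Pa/(kg/m^3)
Take the square root:
Vp = sqrt(25346575.6259) = 5034.54 m/s

5034.54


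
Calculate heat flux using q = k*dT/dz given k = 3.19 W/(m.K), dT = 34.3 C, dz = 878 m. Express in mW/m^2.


q = k * dT / dz * 1000
= 3.19 * 34.3 / 878 * 1000
= 0.124621 * 1000
= 124.6207 mW/m^2

124.6207


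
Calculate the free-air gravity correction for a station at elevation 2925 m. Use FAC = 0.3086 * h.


FAC = 0.3086 * h
= 0.3086 * 2925
= 902.655 mGal

902.655


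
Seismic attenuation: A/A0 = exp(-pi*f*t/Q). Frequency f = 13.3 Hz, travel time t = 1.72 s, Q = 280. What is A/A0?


pi*f*t/Q = pi*13.3*1.72/280 = 0.256668
A/A0 = exp(-0.256668) = 0.773625

0.773625


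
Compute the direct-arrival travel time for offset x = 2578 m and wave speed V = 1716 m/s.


t = x / V
= 2578 / 1716
= 1.5023 s

1.5023


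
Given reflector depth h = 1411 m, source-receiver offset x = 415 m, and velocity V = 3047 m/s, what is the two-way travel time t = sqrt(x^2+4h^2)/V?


x^2 + 4h^2 = 415^2 + 4*1411^2 = 172225 + 7963684 = 8135909
sqrt(8135909) = 2852.3515
t = 2852.3515 / 3047 = 0.9361 s

0.9361


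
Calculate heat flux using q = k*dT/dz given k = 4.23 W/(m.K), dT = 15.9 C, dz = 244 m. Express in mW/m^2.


q = k * dT / dz * 1000
= 4.23 * 15.9 / 244 * 1000
= 0.275643 * 1000
= 275.6434 mW/m^2

275.6434


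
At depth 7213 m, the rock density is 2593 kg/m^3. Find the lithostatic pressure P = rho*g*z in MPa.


P = rho * g * z / 1e6
= 2593 * 9.81 * 7213 / 1e6
= 183479461.29 / 1e6
= 183.4795 MPa

183.4795


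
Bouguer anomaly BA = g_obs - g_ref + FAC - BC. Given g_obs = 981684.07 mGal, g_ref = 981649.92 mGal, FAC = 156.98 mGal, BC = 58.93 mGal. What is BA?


BA = g_obs - g_ref + FAC - BC
= 981684.07 - 981649.92 + 156.98 - 58.93
= 132.2 mGal

132.2


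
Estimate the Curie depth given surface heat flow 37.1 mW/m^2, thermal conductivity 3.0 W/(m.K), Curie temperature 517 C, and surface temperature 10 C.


T_Curie - T_surf = 517 - 10 = 507 C
Convert q to W/m^2: 37.1 mW/m^2 = 0.0371 W/m^2
d = 507 * 3.0 / 0.0371 = 40997.3 m

40997.3
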